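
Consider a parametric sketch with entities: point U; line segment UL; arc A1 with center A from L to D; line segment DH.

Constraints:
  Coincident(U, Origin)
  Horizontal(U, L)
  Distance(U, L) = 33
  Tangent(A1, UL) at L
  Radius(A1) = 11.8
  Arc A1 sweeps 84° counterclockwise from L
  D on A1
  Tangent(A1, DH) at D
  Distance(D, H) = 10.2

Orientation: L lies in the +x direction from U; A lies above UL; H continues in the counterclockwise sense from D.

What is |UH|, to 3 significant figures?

50.3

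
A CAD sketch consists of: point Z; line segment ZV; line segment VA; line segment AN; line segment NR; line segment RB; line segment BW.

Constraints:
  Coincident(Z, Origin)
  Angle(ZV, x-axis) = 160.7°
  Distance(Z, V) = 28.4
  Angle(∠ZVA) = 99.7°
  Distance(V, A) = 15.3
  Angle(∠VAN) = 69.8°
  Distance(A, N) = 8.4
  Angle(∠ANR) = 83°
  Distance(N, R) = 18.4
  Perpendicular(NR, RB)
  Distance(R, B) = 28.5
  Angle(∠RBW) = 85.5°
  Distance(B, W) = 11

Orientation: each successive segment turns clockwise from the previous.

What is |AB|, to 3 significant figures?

26.6

Z is at the origin; ZV runs at 160.7° with length 28.4, so V = (-26.8, 9.39). ∠ZVA = 99.7° gives VA at 80.4° from the x-axis; with |VA| = 15.3, A = (-24.3, 24.5). ∠VAN = 69.8° gives AN at -29.8° from the x-axis; with |AN| = 8.4, N = (-17.0, 20.3). ∠ANR = 83.0° gives NR at -127° from the x-axis; with |NR| = 18.4, R = (-28.0, 5.56). NR ⟂ RB, so RB runs at 143°; with |RB| = 28.5, B = (-50.8, 22.6). Then |AB| = |B − A| = 26.6.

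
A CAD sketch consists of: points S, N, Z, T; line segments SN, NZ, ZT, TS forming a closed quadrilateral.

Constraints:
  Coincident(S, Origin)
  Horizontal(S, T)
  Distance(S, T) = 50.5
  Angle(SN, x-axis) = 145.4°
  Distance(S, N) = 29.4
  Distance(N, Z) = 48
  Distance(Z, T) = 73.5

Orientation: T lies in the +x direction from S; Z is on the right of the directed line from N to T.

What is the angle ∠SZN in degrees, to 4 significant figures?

37.48°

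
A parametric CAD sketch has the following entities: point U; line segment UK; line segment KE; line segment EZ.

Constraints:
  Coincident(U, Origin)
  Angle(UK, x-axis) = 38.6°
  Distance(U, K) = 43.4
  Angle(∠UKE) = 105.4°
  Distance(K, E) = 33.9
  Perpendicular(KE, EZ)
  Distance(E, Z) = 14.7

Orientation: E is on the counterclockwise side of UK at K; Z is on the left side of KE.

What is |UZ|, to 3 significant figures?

52.9

∠UKE = 105.4°, so KE runs at 38.6° + (180° − 105.4°) = 113° from the x-axis; with |KE| = 33.9, E = K + 33.9·(cos 113°, sin 113°) = (20.6, 58.2). KE is perpendicular to EZ; with |EZ| = 14.7 on the left of KE, Z = E + 14.7·(-0.919, -0.394) = (7.05, 52.4). Then |UZ| = |Z − U| = 52.9.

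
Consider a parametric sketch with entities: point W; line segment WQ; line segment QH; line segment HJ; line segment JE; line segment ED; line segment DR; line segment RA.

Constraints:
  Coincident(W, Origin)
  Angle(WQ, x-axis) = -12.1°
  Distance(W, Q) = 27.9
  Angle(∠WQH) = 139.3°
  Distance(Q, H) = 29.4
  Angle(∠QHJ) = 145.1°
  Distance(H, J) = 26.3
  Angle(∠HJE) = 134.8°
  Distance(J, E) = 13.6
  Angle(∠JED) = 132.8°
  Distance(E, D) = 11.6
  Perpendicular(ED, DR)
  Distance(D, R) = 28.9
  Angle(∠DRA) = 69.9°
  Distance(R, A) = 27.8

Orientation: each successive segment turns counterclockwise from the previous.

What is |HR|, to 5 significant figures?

21.065

W is at the origin; WQ runs at -12.1° with length 27.9, so Q = (27.280, -5.8484). ∠WQH = 139.3° gives QH at 28.600° from the x-axis; with |QH| = 29.4, H = (53.093, 8.2252). ∠QHJ = 145.1° gives HJ at 63.500° from the x-axis; with |HJ| = 26.3, J = (64.828, 31.762). ∠HJE = 134.8° gives JE at 108.70° from the x-axis; with |JE| = 13.6, E = (60.468, 44.644). ∠JED = 132.8° gives ED at 155.90° from the x-axis; with |ED| = 11.6, D = (49.879, 49.381). ED ⟂ DR, so DR runs at -114.10°; with |DR| = 28.9, R = (38.078, 23.000). Then |HR| = |R − H| = 21.065.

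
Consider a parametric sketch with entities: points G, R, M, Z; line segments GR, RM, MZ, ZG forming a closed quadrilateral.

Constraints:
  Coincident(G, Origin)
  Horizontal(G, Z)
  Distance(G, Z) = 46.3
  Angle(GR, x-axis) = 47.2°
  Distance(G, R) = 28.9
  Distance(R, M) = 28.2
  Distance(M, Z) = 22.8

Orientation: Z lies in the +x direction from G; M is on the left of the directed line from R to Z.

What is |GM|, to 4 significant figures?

52.93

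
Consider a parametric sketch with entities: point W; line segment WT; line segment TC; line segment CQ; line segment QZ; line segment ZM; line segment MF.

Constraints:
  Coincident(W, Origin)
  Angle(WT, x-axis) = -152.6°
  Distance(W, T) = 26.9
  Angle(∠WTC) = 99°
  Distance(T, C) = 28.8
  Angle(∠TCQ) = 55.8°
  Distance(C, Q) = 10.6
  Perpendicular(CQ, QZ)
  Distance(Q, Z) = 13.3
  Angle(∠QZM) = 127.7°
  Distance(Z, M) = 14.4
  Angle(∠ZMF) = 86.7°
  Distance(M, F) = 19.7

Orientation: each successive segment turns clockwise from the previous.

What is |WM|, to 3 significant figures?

42.5

The perpendicularity gives QZ at right angles to CQ, so QZ runs at -87.8°; with |QZ| = 13.3, Z = (-29.9, -2.08). ∠QZM = 127.7° gives ZM at -140° from the x-axis; with |ZM| = 14.4, M = (-40.9, -11.3). Then |WM| = |M − W| = 42.5.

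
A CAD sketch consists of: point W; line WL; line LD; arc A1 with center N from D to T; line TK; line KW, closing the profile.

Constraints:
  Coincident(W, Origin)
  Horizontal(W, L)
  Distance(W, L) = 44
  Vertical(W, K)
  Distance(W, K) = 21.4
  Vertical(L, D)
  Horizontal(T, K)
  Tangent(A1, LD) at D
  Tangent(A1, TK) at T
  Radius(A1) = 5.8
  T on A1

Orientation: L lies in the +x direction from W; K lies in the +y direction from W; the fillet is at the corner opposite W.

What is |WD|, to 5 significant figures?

46.684

W is at the origin; W and L share the same y with |WL| = 44.0 and L on the +x side, so L = (44.000, 0.0000). WK is vertical with |WK| = 21.4 and K on the +y side, so K = (0.0000, 21.400). The virtual corner opposite W is at (44.000, 21.400). A1 meets LD tangentially, so ND is at right angles to LD and since A1 is tangent to TK there, NT ⟂ TK, with radius 5.8, so the center N sits 5.8 in from both sides at N = (38.200, 15.600). That places the tangent points at D = (44.000, 15.600) on LD and T = (38.200, 21.400) on TK. Then |WD| = |D − W| = 46.684.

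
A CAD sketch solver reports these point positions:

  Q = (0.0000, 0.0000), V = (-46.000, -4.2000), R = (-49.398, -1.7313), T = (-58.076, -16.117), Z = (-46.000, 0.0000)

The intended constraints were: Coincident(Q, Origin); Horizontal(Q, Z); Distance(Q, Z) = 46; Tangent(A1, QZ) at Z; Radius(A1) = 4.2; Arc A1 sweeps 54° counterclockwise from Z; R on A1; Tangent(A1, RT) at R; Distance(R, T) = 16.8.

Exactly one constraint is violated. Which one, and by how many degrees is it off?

Tangent(A1, RT) at R — off by 4.90°.

Q = (0.00, 0.00) ✓; Q.y = 0.00, Z.y = 0.00 ✓; |QZ| = 46.00 ✓; ∠(VZ, ZQ) = 90.00° ✓; |VZ| = 4.200 ✓; bearing(V→R) − bearing(V→Z) = 54.00° ✓; |VR| = 4.200 ✓; ∠(VR, RT) = 85.10° ✗; |RT| = 16.80 ✓.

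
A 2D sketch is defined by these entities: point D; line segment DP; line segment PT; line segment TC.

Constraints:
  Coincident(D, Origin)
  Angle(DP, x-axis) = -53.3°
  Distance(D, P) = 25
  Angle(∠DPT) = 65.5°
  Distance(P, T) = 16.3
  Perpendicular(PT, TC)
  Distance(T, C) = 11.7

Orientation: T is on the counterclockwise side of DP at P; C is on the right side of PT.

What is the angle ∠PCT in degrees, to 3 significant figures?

54.3°

D is at the origin; DP runs at -53.3° with length 25.0, so P = 25.0·(cos -53.3°, sin -53.3°) = (14.9, -20.0). ∠DPT = 65.5°, so PT runs at -53.3° + (180° − 65.5°) = 61.2° from the x-axis; with |PT| = 16.3, T = P + 16.3·(cos 61.2°, sin 61.2°) = (22.8, -5.76). PT ⟂ TC; with |TC| = 11.7 on the right of PT, C = T + 11.7·(0.876, -0.482) = (33.0, -11.4). Then cos ∠PCT = CP·CT / (|CP||CT|), giving 54.3°.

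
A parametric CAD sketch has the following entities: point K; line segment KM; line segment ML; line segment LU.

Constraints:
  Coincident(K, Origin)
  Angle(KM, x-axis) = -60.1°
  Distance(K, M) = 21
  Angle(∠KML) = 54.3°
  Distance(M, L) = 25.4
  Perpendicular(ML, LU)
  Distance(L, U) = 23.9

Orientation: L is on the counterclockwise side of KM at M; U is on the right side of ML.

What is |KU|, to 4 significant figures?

43.01

K is at the origin; KM runs at -60.1° with length 21.0, so M = 21.0·(cos -60.1°, sin -60.1°) = (10.47, -18.20). ∠KML = 54.3°, so ML runs at -60.1° + (180° − 54.3°) = 65.60° from the x-axis; with |ML| = 25.4, L = M + 25.4·(cos 65.60°, sin 65.60°) = (20.96, 4.927). ML ⟂ LU; with |LU| = 23.9 on the right of ML, U = L + 23.9·(0.9107, -0.4131) = (42.73, -4.947). Then |KU| = |U − K| = 43.01.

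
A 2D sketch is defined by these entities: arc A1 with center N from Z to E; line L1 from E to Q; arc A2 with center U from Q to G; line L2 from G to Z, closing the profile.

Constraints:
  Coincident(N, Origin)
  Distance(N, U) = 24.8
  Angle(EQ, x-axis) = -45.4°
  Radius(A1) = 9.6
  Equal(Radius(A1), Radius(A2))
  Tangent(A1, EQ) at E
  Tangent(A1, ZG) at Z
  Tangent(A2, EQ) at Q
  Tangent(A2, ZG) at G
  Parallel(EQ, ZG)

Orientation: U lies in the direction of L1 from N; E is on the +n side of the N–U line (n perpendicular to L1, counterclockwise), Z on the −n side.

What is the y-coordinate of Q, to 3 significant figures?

-10.9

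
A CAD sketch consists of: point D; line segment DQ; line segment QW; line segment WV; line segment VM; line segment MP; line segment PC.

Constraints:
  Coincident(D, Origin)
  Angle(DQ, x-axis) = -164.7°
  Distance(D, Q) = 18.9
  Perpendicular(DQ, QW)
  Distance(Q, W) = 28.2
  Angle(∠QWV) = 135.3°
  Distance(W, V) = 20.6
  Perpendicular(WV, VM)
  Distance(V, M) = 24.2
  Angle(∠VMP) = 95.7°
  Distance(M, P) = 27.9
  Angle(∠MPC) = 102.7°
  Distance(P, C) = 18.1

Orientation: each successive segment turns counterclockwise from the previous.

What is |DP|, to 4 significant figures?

6.312

WV ⟂ VM, so VM runs at 60.00°; with |VM| = 24.2, M = (19.15, -21.53). ∠VMP = 95.7° gives MP at 144.3° from the x-axis; with |MP| = 27.9, P = (-3.506, -5.249). Then |DP| = |P − D| = 6.312.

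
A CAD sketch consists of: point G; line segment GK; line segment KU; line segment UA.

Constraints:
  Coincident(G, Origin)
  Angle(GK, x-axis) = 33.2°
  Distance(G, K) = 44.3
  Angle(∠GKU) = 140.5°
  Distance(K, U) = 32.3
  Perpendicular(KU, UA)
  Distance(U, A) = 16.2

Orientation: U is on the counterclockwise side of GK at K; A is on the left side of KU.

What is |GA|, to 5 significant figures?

67.553

∠GKU = 140.5°, so KU runs at 33.2° + (180° − 140.5°) = 72.700° from the x-axis; with |KU| = 32.3, U = K + 32.3·(cos 72.700°, sin 72.700°) = (46.674, 55.096). The perpendicularity gives UA at right angles to KU; with |UA| = 16.2 on the left of KU, A = U + 16.2·(-0.95476, 0.29737) = (31.207, 59.913). Then |GA| = |A − G| = 67.553.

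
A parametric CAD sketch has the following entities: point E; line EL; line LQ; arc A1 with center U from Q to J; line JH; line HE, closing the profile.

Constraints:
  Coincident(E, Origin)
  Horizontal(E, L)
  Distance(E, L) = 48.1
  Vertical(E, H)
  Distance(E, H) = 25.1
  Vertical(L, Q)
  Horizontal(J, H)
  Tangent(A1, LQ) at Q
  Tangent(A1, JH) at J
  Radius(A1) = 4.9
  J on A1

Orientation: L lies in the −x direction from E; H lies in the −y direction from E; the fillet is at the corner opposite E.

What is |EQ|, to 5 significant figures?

52.169

The virtual corner opposite E is at (-48.100, -25.100). A1 meets LQ tangentially, so UQ is at right angles to LQ and A1 meets JH tangentially, so UJ is at right angles to JH, with radius 4.9, so the center U sits 4.9 in from both sides at U = (-43.200, -20.200). That places the tangent points at Q = (-48.100, -20.200) on LQ and J = (-43.200, -25.100) on JH. Then |EQ| = |Q − E| = 52.169.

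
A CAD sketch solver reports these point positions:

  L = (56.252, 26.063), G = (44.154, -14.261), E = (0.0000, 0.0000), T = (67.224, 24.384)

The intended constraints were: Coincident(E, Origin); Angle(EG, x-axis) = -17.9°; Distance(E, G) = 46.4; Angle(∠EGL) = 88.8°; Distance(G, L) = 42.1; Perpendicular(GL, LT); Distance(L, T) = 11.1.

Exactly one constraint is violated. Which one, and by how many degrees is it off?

Perpendicular(GL, LT) — off by 8.00°.

E = (0.00, 0.00) ✓; EG at -17.90° ✓; |EG| = 46.40 ✓; ∠EGL = 88.80° ✓; |GL| = 42.10 ✓; ∠(GL, LT) = 82.00° ✗; |LT| = 11.10 ✓.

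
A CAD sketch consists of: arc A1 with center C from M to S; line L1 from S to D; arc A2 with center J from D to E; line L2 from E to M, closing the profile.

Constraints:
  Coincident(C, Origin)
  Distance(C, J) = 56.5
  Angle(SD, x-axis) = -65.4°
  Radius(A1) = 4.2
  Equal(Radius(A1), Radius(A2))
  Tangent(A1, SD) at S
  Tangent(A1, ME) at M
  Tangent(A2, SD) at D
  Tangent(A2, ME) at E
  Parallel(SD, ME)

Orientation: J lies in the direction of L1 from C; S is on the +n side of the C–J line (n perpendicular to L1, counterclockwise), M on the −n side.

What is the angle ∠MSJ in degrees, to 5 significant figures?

85.749°

C is at the origin and J lies 56.5 along u from C, so J = 56.5·u = (23.520, -51.372). Tangency of A1 to both parallel lines with radius 4.2 puts S and M at C ± 4.2·n: S = (3.8188, 1.7484), M = (-3.8188, -1.7484). Then cos ∠MSJ = SM·SJ / (|SM||SJ|), giving 85.749°.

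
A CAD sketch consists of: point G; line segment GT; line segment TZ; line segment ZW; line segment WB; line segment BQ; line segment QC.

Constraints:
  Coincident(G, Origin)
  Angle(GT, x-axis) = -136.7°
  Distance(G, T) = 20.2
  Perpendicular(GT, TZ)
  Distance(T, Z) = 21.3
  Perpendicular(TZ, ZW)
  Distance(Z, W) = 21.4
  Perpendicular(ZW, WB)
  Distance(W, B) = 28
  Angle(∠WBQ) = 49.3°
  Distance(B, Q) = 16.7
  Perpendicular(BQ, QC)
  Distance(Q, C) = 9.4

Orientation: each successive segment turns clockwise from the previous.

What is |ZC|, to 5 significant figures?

17.910

G is at the origin; GT runs at -136.7° with length 20.2, so T = (-14.701, -13.854). The perpendicularity gives TZ at right angles to GT, so TZ runs at 133.30°; with |TZ| = 21.3, Z = (-29.309, 1.6480). The perpendicularity gives ZW at right angles to TZ, so ZW runs at 43.300°; with |ZW| = 21.4, W = (-13.735, 16.325). ZW is perpendicular to WB, so WB runs at -46.700°; with |WB| = 28.0, B = (5.4683, -4.0531). ∠WBQ = 49.3° gives BQ at -177.40° from the x-axis; with |BQ| = 16.7, Q = (-11.214, -4.8107). The perpendicularity gives QC at right angles to BQ, so QC runs at 92.600°; with |QC| = 9.4, C = (-11.641, 4.5797). Then |ZC| = |C − Z| = 17.910.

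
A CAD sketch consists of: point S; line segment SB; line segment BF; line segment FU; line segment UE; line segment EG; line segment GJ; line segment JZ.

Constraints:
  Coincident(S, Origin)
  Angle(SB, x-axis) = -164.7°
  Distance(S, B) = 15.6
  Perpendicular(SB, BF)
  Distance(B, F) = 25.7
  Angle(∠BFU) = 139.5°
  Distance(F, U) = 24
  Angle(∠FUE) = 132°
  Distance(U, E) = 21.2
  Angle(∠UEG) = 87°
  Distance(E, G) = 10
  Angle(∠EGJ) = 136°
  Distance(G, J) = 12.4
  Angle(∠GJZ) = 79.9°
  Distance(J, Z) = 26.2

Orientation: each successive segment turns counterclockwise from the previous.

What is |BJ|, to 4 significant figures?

37.85

S is at the origin; SB runs at -164.7° with length 15.6, so B = (-15.05, -4.116). SB ⟂ BF, so BF runs at -74.70°; with |BF| = 25.7, F = (-8.266, -28.91). ∠BFU = 139.5° gives FU at -34.20° from the x-axis; with |FU| = 24.0, U = (11.58, -42.40). ∠FUE = 132.0° gives UE at 13.80° from the x-axis; with |UE| = 21.2, E = (32.17, -37.34). ∠UEG = 87.0° gives EG at 106.8° from the x-axis; with |EG| = 10.0, G = (29.28, -27.77). ∠EGJ = 136.0° gives GJ at 150.8° from the x-axis; with |GJ| = 12.4, J = (18.46, -21.72). Then |BJ| = |J − B| = 37.85.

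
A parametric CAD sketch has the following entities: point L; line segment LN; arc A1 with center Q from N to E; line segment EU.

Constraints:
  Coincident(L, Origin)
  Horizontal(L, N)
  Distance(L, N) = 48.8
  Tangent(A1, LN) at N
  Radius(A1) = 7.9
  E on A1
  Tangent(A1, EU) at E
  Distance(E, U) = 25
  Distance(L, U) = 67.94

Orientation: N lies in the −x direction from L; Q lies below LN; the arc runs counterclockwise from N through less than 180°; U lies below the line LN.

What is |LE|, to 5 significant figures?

57.023

L is at the origin; L and N share the same y with |LN| = 48.8 and N on the −x side, so N = (-48.800, 0.0000). Tangency of A1 to LN means the radius QN is perpendicular to LN, so Q = N + (0, -7.9) = (-48.800, -7.9000). Since QE ⟂ EU (tangency), |QU| = √(7.9² + 25.0²) = 26.219 regardless of where E sits on A1. So U lies on both circle(L, 67.94) and circle(Q, 26.219); the below-LN intersection is U = (-60.188, -31.516). E is the foot of the tangent from U: E = (-56.619, -6.7723).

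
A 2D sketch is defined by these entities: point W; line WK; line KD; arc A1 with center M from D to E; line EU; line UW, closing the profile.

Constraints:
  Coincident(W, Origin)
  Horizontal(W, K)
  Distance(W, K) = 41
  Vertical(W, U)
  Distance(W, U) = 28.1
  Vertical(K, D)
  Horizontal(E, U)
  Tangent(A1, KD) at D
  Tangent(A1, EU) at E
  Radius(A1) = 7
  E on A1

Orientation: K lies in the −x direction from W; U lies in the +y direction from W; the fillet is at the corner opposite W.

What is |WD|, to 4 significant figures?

46.11

W is at the origin; W and K share the same y with |WK| = 41.0 and K on the −x side, so K = (-41.00, 0.000). W and U share the same x with |WU| = 28.1 and U on the +y side, so U = (0.000, 28.10). The virtual corner opposite W is at (-41.00, 28.10). The tangent condition forces MD to be normal to KD and since A1 is tangent to EU there, ME ⟂ EU, with radius 7.0, so the center M sits 7.0 in from both sides at M = (-34.00, 21.10). That places the tangent points at D = (-41.00, 21.10) on KD and E = (-34.00, 28.10) on EU. Then |WD| = |D − W| = 46.11.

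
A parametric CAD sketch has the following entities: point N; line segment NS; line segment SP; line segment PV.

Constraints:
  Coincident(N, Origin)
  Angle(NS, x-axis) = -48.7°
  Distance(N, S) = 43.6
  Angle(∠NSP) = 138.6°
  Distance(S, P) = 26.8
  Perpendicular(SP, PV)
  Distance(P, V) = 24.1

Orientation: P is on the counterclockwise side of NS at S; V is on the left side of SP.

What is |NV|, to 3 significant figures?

59.7

∠NSP = 138.6°, so SP runs at -48.7° + (180° − 138.6°) = -7.30° from the x-axis; with |SP| = 26.8, P = S + 26.8·(cos -7.30°, sin -7.30°) = (55.4, -36.2). SP is perpendicular to PV; with |PV| = 24.1 on the left of SP, V = P + 24.1·(0.127, 0.992) = (58.4, -12.3). Then |NV| = |V − N| = 59.7.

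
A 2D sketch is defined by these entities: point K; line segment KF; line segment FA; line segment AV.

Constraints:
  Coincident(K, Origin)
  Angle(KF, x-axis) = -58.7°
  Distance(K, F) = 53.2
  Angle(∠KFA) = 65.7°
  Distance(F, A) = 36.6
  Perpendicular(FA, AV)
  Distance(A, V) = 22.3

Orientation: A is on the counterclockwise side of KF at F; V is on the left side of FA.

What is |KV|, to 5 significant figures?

30.034

K is at the origin; KF runs at -58.7° with length 53.2, so F = 53.2·(cos -58.7°, sin -58.7°) = (27.638, -45.457). ∠KFA = 65.7°, so FA runs at -58.7° + (180° − 65.7°) = 55.600° from the x-axis; with |FA| = 36.6, A = F + 36.6·(cos 55.600°, sin 55.600°) = (48.316, -15.258). FA ⟂ AV; with |AV| = 22.3 on the left of FA, V = A + 22.3·(-0.82511, 0.56497) = (29.916, -2.6593). Then |KV| = |V − K| = 30.034.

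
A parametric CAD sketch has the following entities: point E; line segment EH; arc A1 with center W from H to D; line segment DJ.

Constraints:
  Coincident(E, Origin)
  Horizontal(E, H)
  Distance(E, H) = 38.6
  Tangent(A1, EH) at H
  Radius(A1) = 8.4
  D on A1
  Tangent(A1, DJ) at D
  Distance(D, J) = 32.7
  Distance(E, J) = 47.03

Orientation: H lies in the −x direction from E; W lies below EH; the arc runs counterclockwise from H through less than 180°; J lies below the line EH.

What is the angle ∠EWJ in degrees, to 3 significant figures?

79.4°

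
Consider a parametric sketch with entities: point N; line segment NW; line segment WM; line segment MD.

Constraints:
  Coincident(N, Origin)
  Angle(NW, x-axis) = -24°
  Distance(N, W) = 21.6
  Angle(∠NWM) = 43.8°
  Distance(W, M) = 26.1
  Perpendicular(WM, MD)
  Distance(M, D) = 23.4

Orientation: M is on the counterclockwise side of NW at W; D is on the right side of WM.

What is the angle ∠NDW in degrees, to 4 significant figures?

32.80°

N is at the origin; NW runs at -24.0° with length 21.6, so W = 21.6·(cos -24.0°, sin -24.0°) = (19.73, -8.786). ∠NWM = 43.8°, so WM runs at -24.0° + (180° − 43.8°) = 112.2° from the x-axis; with |WM| = 26.1, M = W + 26.1·(cos 112.2°, sin 112.2°) = (9.871, 15.38). WM ⟂ MD; with |MD| = 23.4 on the right of WM, D = M + 23.4·(0.9259, 0.3778) = (31.54, 24.22). Then cos ∠NDW = DN·DW / (|DN||DW|), giving 32.80°.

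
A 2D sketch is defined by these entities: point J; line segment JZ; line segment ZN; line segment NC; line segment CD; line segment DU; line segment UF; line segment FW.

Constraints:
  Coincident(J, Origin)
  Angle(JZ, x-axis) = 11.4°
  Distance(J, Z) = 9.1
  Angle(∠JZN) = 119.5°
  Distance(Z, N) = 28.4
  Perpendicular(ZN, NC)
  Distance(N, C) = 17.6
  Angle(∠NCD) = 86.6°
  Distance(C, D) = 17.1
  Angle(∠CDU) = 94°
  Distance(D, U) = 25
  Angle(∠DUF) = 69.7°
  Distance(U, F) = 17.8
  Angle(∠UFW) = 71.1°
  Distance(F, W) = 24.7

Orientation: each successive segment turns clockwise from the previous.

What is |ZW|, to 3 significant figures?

21.0

J is at the origin; JZ runs at 11.4° with length 9.1, so Z = (8.92, 1.80). ∠JZN = 119.5° gives ZN at -49.1° from the x-axis; with |ZN| = 28.4, N = (27.5, -19.7). ZN ⟂ NC, so NC runs at -139°; with |NC| = 17.6, C = (14.2, -31.2). ∠NCD = 86.6° gives CD at 128° from the x-axis; with |CD| = 17.1, D = (3.80, -17.6). ∠CDU = 94.0° gives DU at 41.5° from the x-axis; with |DU| = 25.0, U = (22.5, -1.06). ∠DUF = 69.7° gives UF at -68.8° from the x-axis; with |UF| = 17.8, F = (29.0, -17.7). ∠UFW = 71.1° gives FW at -178° from the x-axis; with |FW| = 24.7, W = (4.28, -18.6). Then |ZW| = |W − Z| = 21.0.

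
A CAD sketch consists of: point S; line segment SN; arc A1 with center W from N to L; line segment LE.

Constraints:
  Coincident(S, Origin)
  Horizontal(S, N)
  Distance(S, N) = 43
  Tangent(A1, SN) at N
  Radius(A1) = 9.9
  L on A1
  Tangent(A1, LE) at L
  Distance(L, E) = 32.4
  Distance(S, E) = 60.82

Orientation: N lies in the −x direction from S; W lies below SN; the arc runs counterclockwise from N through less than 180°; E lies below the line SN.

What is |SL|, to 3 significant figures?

54.0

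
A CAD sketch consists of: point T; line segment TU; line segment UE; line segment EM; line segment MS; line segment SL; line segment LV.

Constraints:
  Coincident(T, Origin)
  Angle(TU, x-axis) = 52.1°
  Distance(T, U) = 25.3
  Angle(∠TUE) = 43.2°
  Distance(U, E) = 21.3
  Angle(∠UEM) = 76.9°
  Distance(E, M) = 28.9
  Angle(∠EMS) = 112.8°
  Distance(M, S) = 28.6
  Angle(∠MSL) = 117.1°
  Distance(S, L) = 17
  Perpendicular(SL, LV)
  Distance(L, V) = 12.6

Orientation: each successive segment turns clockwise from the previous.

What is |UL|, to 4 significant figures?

30.54

∠EMS = 112.8° gives MS at 105.0° from the x-axis; with |MS| = 28.6, S = (-18.53, 30.30). ∠MSL = 117.1° gives SL at 42.10° from the x-axis; with |SL| = 17.0, L = (-5.912, 41.70). Then |UL| = |L − U| = 30.54.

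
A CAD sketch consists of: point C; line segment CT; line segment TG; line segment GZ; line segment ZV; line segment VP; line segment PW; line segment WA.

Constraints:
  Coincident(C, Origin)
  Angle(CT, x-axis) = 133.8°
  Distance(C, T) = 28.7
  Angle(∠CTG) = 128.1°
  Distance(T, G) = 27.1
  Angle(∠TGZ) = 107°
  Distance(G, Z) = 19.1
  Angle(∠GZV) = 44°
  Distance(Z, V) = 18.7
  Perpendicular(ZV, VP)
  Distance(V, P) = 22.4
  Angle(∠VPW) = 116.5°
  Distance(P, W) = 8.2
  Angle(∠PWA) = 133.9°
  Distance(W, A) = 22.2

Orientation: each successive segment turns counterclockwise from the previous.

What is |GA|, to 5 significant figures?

23.897

C is at the origin; CT runs at 133.8° with length 28.7, so T = (-19.865, 20.715). ∠CTG = 128.1° gives TG at -174.30° from the x-axis; with |TG| = 27.1, G = (-46.831, 18.023). ∠TGZ = 107.0° gives GZ at -101.30° from the x-axis; with |GZ| = 19.1, Z = (-50.573, -0.70679). ∠GZV = 44.0° gives ZV at 34.700° from the x-axis; with |ZV| = 18.7, V = (-35.199, 9.9387). The perpendicularity gives VP at right angles to ZV, so VP runs at 124.70°; with |VP| = 22.4, P = (-47.951, 28.355). ∠VPW = 116.5° gives PW at -171.80° from the x-axis; with |PW| = 8.2, W = (-56.067, 27.185). ∠PWA = 133.9° gives WA at -125.70° from the x-axis; with |WA| = 22.2, A = (-69.022, 9.1570). Then |GA| = |A − G| = 23.897.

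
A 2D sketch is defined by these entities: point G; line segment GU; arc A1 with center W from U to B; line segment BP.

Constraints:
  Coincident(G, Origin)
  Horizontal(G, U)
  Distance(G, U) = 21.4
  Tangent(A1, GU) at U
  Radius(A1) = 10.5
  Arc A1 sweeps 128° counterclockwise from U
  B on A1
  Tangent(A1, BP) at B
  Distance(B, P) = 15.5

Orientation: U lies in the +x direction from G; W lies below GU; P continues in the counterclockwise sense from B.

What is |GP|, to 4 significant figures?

36.95

On A1, U sits at bearing 90° from W; a 128° counterclockwise sweep puts B at bearing 218°, so B = W + 10.5·(cos 218°, sin 218°) = (13.13, -16.96). The tangent condition forces WB to be normal to BP, so BP runs along (−sin 218°, cos 218°); with |BP| = 15.5, P = (22.67, -29.18). Then |GP| = |P − G| = 36.95.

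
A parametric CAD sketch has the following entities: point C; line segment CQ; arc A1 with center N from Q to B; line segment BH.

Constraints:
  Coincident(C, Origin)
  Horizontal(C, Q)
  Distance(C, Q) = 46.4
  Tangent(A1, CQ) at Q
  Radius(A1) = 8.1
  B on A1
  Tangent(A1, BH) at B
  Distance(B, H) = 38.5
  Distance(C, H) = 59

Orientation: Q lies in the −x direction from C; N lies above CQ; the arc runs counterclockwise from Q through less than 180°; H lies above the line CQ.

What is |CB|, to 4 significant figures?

39.08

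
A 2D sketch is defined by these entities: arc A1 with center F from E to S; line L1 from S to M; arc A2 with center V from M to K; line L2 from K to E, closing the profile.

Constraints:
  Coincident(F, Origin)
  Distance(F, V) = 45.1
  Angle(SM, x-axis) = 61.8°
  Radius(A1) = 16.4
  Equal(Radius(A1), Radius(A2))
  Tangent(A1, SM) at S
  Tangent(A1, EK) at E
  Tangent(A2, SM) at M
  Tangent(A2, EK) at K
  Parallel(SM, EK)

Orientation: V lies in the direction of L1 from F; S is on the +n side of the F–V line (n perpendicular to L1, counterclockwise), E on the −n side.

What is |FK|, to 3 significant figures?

48.0

Tangency of A1 to both parallel lines with radius 16.4 puts S and E at F ± 16.4·n: S = (-14.5, 7.75), E = (14.5, -7.75). Equal radii place M and K the same way about V: M = V + 16.4·n = (6.86, 47.5), K = V − 16.4·n = (35.8, 32.0). Then |FK| = |K − F| = 48.0.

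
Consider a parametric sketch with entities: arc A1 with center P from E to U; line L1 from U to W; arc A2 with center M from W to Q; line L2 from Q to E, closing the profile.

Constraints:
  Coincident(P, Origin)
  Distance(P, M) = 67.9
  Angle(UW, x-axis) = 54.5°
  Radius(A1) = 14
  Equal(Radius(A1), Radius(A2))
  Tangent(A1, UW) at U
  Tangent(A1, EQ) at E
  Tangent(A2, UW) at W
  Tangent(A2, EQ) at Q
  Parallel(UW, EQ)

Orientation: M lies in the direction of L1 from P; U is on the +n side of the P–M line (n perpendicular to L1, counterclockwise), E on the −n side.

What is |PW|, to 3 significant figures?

69.3

Tangency of A1 to both parallel lines with radius 14.0 puts U and E at P ± 14.0·n: U = (-11.4, 8.13), E = (11.4, -8.13). Equal radii place W and Q the same way about M: W = M + 14.0·n = (28.0, 63.4), Q = M − 14.0·n = (50.8, 47.1). Then |PW| = |W − P| = 69.3.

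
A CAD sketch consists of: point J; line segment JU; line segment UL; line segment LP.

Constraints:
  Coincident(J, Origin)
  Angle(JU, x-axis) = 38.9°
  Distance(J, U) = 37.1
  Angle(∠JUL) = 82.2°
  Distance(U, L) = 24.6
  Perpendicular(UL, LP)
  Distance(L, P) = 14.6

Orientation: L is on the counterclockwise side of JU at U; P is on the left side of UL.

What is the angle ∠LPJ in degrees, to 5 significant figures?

138.55°

J is at the origin; JU runs at 38.9° with length 37.1, so U = 37.1·(cos 38.9°, sin 38.9°) = (28.873, 23.297). ∠JUL = 82.2°, so UL runs at 38.9° + (180° − 82.2°) = 136.70° from the x-axis; with |UL| = 24.6, L = U + 24.6·(cos 136.70°, sin 136.70°) = (10.970, 40.169). UL ⟂ LP; with |LP| = 14.6 on the left of UL, P = L + 14.6·(-0.68582, -0.72777) = (0.95666, 29.543). Then cos ∠LPJ = PL·PJ / (|PL||PJ|), giving 138.55°.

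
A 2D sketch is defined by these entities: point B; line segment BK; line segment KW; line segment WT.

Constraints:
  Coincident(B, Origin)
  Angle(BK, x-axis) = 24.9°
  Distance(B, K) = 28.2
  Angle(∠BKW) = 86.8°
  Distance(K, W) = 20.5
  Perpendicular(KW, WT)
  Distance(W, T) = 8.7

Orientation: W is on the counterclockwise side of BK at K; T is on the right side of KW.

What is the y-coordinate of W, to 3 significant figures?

30.0

B is at the origin; BK runs at 24.9° with length 28.2, so K = 28.2·(cos 24.9°, sin 24.9°) = (25.6, 11.9). ∠BKW = 86.8°, so KW runs at 24.9° + (180° − 86.8°) = 118° from the x-axis; with |KW| = 20.5, W = K + 20.5·(cos 118°, sin 118°) = (15.9, 30.0). So W.y = 30.0.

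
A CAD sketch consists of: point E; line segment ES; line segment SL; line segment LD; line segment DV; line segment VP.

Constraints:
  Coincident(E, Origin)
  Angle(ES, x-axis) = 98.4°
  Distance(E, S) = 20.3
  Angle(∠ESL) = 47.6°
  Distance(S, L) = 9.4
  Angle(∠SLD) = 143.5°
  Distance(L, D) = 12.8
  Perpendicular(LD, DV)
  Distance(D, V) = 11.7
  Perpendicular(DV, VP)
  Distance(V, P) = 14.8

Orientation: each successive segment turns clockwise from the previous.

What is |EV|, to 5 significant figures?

2.2433

E is at the origin; ES runs at 98.4° with length 20.3, so S = (-2.9655, 20.082). ∠ESL = 47.6° gives SL at -34.000° from the x-axis; with |SL| = 9.4, L = (4.8275, 14.826). ∠SLD = 143.5° gives LD at -70.500° from the x-axis; with |LD| = 12.8, D = (9.1002, 2.7600). The perpendicularity gives DV at right angles to LD, so DV runs at -160.50°; with |DV| = 11.7, V = (-1.9287, -1.1455). Then |EV| = |V − E| = 2.2433.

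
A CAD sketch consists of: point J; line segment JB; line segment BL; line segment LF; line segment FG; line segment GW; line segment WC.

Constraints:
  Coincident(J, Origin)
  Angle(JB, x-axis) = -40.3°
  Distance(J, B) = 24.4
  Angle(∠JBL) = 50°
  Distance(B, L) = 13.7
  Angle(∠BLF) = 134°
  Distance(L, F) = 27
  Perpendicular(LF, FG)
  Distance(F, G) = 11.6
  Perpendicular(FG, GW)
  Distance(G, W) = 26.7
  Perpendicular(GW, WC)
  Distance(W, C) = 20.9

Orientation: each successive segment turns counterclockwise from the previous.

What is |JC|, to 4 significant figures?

25.42

J is at the origin; JB runs at -40.3° with length 24.4, so B = (18.61, -15.78). ∠JBL = 50.0° gives BL at 89.70° from the x-axis; with |BL| = 13.7, L = (18.68, -2.082). ∠BLF = 134.0° gives LF at 135.7° from the x-axis; with |LF| = 27.0, F = (-0.6429, 16.78). The perpendicularity gives FG at right angles to LF, so FG runs at -134.3°; with |FG| = 11.6, G = (-8.744, 8.473). FG ⟂ GW, so GW runs at -44.30°; with |GW| = 26.7, W = (10.36, -10.17). GW ⟂ WC, so WC runs at 45.70°; with |WC| = 20.9, C = (24.96, 4.784). Then |JC| = |C − J| = 25.42.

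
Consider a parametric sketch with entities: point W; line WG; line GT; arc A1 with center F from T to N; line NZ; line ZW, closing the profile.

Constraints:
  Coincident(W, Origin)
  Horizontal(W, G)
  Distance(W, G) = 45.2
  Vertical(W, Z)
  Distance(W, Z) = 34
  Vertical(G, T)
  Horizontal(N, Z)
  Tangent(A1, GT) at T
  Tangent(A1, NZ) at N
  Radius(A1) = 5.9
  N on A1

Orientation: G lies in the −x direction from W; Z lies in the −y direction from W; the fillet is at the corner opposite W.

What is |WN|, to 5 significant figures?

51.966

W is at the origin; W and G share the same y with |WG| = 45.2 and G on the −x side, so G = (-45.200, 0.0000). W and Z share the same x with |WZ| = 34.0 and Z on the −y side, so Z = (0.0000, -34.000). The virtual corner opposite W is at (-45.200, -34.000). Since A1 is tangent to GT there, FT ⟂ GT and the tangent condition forces FN to be normal to NZ, with radius 5.9, so the center F sits 5.9 in from both sides at F = (-39.300, -28.100). That places the tangent points at T = (-45.200, -28.100) on GT and N = (-39.300, -34.000) on NZ. Then |WN| = |N − W| = 51.966.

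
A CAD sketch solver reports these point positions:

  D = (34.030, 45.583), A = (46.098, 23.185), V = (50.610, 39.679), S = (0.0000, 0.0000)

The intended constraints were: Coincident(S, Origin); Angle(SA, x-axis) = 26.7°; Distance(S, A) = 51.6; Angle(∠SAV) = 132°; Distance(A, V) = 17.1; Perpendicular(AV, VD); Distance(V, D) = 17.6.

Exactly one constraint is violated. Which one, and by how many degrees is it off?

Perpendicular(AV, VD) — off by 4.30°.

S = (0.00, 0.00) ✓; SA at 26.70° ✓; |SA| = 51.60 ✓; ∠SAV = 132.0° ✓; |AV| = 17.10 ✓; ∠(AV, VD) = 85.70° ✗; |VD| = 17.60 ✓.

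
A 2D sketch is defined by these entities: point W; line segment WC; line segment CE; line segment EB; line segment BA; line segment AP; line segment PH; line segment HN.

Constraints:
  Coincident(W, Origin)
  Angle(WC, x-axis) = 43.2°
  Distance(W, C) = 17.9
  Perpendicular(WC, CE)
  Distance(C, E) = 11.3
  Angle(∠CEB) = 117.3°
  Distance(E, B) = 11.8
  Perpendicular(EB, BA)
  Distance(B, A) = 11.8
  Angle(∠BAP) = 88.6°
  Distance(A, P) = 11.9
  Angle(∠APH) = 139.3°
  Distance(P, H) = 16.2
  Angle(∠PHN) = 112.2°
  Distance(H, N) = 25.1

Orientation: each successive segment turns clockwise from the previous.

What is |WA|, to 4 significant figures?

6.540

W is at the origin; WC runs at 43.2° with length 17.9, so C = (13.05, 12.25). WC is perpendicular to CE, so CE runs at -46.80°; with |CE| = 11.3, E = (20.78, 4.016). ∠CEB = 117.3° gives EB at -109.5° from the x-axis; with |EB| = 11.8, B = (16.84, -7.107). EB ⟂ BA, so BA runs at 160.5°; with |BA| = 11.8, A = (5.722, -3.168). Then |WA| = |A − W| = 6.540.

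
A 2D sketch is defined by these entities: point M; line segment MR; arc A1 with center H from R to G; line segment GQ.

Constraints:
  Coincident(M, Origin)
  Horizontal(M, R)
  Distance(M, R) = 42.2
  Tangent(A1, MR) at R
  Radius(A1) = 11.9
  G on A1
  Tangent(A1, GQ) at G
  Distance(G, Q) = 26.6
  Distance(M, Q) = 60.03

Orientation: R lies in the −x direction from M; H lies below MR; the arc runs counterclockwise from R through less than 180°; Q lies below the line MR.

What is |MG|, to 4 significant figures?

55.71

M is at the origin; MR is horizontal with |MR| = 42.2 and R on the −x side, so R = (-42.20, 0.000). A1 meets MR tangentially, so HR is at right angles to MR, so H = R + (0, -11.9) = (-42.20, -11.90). Since HG ⟂ GQ (tangency), |HQ| = √(11.9² + 26.6²) = 29.14 regardless of where G sits on A1. So Q lies on both circle(M, 60.03) and circle(H, 29.14); the below-MR intersection is Q = (-43.85, -40.99). G is the foot of the tangent from Q: G = (-53.32, -16.14).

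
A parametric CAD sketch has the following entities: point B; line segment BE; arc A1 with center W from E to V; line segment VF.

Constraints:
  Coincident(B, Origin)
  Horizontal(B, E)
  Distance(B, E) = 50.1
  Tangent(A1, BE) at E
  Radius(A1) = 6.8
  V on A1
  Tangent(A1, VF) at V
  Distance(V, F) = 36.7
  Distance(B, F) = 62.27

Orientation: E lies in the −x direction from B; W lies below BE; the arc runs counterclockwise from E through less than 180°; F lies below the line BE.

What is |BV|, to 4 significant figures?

57.24

Checks: |WV| = 6.800 ✓; ∠(WV, VF) = 90.00° ✓; |VF| = 36.70 ✓; |BF| = 62.27 ✓.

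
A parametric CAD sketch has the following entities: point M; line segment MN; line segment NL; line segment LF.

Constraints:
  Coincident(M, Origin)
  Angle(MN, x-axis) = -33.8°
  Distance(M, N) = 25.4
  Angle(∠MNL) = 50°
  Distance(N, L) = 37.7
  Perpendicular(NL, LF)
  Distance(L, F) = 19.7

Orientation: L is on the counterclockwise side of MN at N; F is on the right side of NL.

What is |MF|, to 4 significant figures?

44.61

M is at the origin; MN runs at -33.8° with length 25.4, so N = 25.4·(cos -33.8°, sin -33.8°) = (21.11, -14.13). ∠MNL = 50.0°, so NL runs at -33.8° + (180° − 50.0°) = 96.20° from the x-axis; with |NL| = 37.7, L = N + 37.7·(cos 96.20°, sin 96.20°) = (17.04, 23.35). The perpendicularity gives LF at right angles to NL; with |LF| = 19.7 on the right of NL, F = L + 19.7·(0.9942, 0.1080) = (36.62, 25.48). Then |MF| = |F − M| = 44.61.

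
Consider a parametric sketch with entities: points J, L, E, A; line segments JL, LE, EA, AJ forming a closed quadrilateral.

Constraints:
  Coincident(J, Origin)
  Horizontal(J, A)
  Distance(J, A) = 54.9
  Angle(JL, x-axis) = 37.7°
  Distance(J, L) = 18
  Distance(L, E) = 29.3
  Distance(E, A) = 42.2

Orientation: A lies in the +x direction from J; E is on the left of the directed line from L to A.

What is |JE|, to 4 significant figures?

46.81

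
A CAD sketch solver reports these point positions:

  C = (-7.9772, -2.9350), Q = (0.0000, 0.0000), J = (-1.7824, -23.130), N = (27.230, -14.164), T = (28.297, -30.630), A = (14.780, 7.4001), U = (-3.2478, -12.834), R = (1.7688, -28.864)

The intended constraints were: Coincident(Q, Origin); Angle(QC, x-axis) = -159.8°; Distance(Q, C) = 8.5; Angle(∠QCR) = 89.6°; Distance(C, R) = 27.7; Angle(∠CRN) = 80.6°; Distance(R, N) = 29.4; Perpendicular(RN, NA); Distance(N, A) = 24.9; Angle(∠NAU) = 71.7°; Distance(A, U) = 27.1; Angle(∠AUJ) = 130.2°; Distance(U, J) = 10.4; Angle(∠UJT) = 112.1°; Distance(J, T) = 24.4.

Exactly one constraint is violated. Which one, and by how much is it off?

Distance(J, T) = 24.4 — off by 6.60.

Q = (0.00, 0.00) ✓; QC at -159.8° ✓; |QC| = 8.500 ✓; ∠QCR = 89.60° ✓; |CR| = 27.70 ✓; ∠CRN = 80.60° ✓; |RN| = 29.40 ✓; ∠(RN, NA) = 90.00° ✓; |NA| = 24.90 ✓; ∠NAU = 71.70° ✓; |AU| = 27.10 ✓; ∠AUJ = 130.2° ✓; |UJ| = 10.40 ✓; ∠UJT = 112.1° ✓; |JT| = 31.00 ✗.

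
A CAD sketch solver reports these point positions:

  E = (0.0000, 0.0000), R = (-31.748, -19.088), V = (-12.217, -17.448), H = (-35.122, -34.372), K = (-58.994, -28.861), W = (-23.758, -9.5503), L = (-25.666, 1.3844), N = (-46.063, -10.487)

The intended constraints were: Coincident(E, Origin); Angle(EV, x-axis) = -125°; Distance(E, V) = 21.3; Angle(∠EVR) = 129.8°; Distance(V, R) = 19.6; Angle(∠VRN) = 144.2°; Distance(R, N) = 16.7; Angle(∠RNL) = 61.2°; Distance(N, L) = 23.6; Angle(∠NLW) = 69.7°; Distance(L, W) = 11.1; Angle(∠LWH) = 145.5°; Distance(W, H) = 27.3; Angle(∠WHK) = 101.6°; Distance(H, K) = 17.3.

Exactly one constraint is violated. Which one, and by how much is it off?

Distance(H, K) = 17.3 — off by 7.20.

E = (0.00, 0.00) ✓; EV at -125.0° ✓; |EV| = 21.30 ✓; ∠EVR = 129.8° ✓; |VR| = 19.60 ✓; ∠VRN = 144.2° ✓; |RN| = 16.70 ✓; ∠RNL = 61.20° ✓; |NL| = 23.60 ✓; ∠NLW = 69.70° ✓; |LW| = 11.10 ✓; ∠LWH = 145.5° ✓; |WH| = 27.30 ✓; ∠WHK = 101.6° ✓; |HK| = 24.50 ✗.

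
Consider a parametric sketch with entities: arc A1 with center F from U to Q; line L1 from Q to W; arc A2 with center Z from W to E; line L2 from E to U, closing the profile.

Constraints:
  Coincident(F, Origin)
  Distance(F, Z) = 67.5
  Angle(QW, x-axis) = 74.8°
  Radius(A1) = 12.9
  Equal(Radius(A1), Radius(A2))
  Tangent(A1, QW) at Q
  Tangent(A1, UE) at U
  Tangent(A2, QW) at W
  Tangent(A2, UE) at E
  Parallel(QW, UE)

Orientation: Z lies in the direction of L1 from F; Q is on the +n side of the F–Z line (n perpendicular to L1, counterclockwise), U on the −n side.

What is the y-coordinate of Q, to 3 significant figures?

3.38

The slot axis is L1's direction at 74.8°, so u = (cos 74.8°, sin 74.8°) = (0.262, 0.965) and n = (−sin 74.8°, cos 74.8°) = (-0.965, 0.262). F is at the origin and Z lies 67.5 along u from F, so Z = 67.5·u = (17.7, 65.1). Tangency of A1 to both parallel lines with radius 12.9 puts Q and U at F ± 12.9·n: Q = (-12.4, 3.38), U = (12.4, -3.38). So Q.y = 3.38.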